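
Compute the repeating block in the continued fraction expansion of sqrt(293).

[17; (8, 1, 1, 8, 34)]

Write x_i = (sqrt(293) + m_i)/d_i with (m_0, d_0) = (0, 1). a_0 = floor(sqrt(293)) = 17, since 17^2 = 289 <= 293 < 324 = 18^2.
Iterate m_{i+1} = d_i*a_i - m_i, d_{i+1} = (293 - m_{i+1}^2)/d_i, a_{i+1} = floor((a_0 + m_{i+1})/d_{i+1}):
  m_1 = 1*17 - 0 = 17, d_1 = (293 - 17^2)/1 = 4/1 = 4, a_1 = floor((17 + 17)/4) = 8.
  m_2 = 4*8 - 17 = 15, d_2 = (293 - 15^2)/4 = 68/4 = 17, a_2 = floor((17 + 15)/17) = 1.
  m_3 = 17*1 - 15 = 2, d_3 = (293 - 2^2)/17 = 289/17 = 17, a_3 = floor((17 + 2)/17) = 1.
  m_4 = 17*1 - 2 = 15, d_4 = (293 - 15^2)/17 = 68/17 = 4, a_4 = floor((17 + 15)/4) = 8.
  m_5 = 4*8 - 15 = 17, d_5 = (293 - 17^2)/4 = 4/4 = 1, a_5 = floor((17 + 17)/1) = 34.
  m_6 = 1*34 - 17 = 17, d_6 = (293 - 17^2)/1 = 4/1 = 4: (m_6, d_6) = (m_1, d_1) = (17, 4), so from here the quotients repeat a_1, ..., a_5; the period length is 5.
Hence the expansion of sqrt(293) is a_0 = 17 followed by the repeating block 8, 1, 1, 8, 34 (period 5).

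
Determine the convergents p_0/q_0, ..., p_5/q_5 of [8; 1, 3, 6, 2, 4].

Using the convergent recurrence p_i = a_i*p_{i-1} + p_{i-2}, q_i = a_i*q_{i-1} + q_{i-2} with p_{-2}=0, p_{-1}=1, q_{-2}=1, q_{-1}=0:
  i=0: a_0=8, p_0 = 8*1 + 0 = 8, q_0 = 8*0 + 1 = 1.
  i=1: a_1=1, p_1 = 1*8 + 1 = 9, q_1 = 1*1 + 0 = 1.
  i=2: a_2=3, p_2 = 3*9 + 8 = 35, q_2 = 3*1 + 1 = 4.
  i=3: a_3=6, p_3 = 6*35 + 9 = 219, q_3 = 6*4 + 1 = 25.
  i=4: a_4=2, p_4 = 2*219 + 35 = 473, q_4 = 2*25 + 4 = 54.
  i=5: a_5=4, p_5 = 4*473 + 219 = 2111, q_5 = 4*54 + 25 = 241.

8/1, 9/1, 35/4, 219/25, 473/54, 2111/241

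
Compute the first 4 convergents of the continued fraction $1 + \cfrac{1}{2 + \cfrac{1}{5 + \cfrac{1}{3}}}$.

Using the convergent recurrence p_i = a_i*p_{i-1} + p_{i-2}, q_i = a_i*q_{i-1} + q_{i-2} with p_{-2}=0, p_{-1}=1, q_{-2}=1, q_{-1}=0:
  i=0: a_0=1, p_0 = 1*1 + 0 = 1, q_0 = 1*0 + 1 = 1.
  i=1: a_1=2, p_1 = 2*1 + 1 = 3, q_1 = 2*1 + 0 = 2.
  i=2: a_2=5, p_2 = 5*3 + 1 = 16, q_2 = 5*2 + 1 = 11.
  i=3: a_3=3, p_3 = 3*16 + 3 = 51, q_3 = 3*11 + 2 = 35.

1/1, 3/2, 16/11, 51/35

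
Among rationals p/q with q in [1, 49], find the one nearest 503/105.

Expand x = 503/105 as a continued fraction with the Euclidean algorithm:
  503 = 4*105 + 83, so a_0 = 4.
  105 = 1*83 + 22, so a_1 = 1.
  83 = 3*22 + 17, so a_2 = 3.
  22 = 1*17 + 5, so a_3 = 1.
  17 = 3*5 + 2, so a_4 = 3.
  5 = 2*2 + 1, so a_5 = 2.
  2 = 2*1 + 0, so a_6 = 2.
so x = [4; 1, 3, 1, 3, 2, 2].
Convergents (p_i = a_i*p_{i-1} + p_{i-2}, q_i = a_i*q_{i-1} + q_{i-2} with p_{-2}=0, p_{-1}=1, q_{-2}=1, q_{-1}=0), until the denominator exceeds 49:
  i=0: a_0=4, p_0 = 4*1 + 0 = 4, q_0 = 4*0 + 1 = 1.
  i=1: a_1=1, p_1 = 1*4 + 1 = 5, q_1 = 1*1 + 0 = 1.
  i=2: a_2=3, p_2 = 3*5 + 4 = 19, q_2 = 3*1 + 1 = 4.
  i=3: a_3=1, p_3 = 1*19 + 5 = 24, q_3 = 1*4 + 1 = 5.
  i=4: a_4=3, p_4 = 3*24 + 19 = 91, q_4 = 3*5 + 4 = 19.
  i=5: a_5=2, p_5 = 2*91 + 24 = 206, q_5 = 2*19 + 5 = 43.
  i=6: a_6=2, p_6 = 2*206 + 91 = 503, q_6 = 2*43 + 19 = 105.
q_6 = 105 > 49, so the last convergent with denominator <= 49 is p_5/q_5 = 206/43.
The closest fraction with denominator <= 49 is either p_5/q_5 or the intermediate fraction (k*p_5 + p_4)/(k*q_5 + q_4) with the largest k >= 1 whose denominator stays <= 49; these approach x as k grows, and every other convergent or intermediate fraction in range is farther away.
Largest k: floor((49 - q_4)/q_5) = floor((49 - 19)/43) = 0.
Since k = 0, no intermediate fraction beyond p_5/q_5 has denominator <= 49, so the convergent 206/43 is the closest (its error is |503*43 - 206*105|/(105*43) = 1/4515).

206/43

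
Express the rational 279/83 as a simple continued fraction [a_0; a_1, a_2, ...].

Run the Euclidean algorithm on 279 and 83; the successive quotients are the partial quotients a_0, a_1, ... (each step inverts the fractional part left over by the previous one):
  279 = 3*83 + 30, so a_0 = 3.
  83 = 2*30 + 23, so a_1 = 2.
  30 = 1*23 + 7, so a_2 = 1.
  23 = 3*7 + 2, so a_3 = 3.
  7 = 3*2 + 1, so a_4 = 3.
  2 = 2*1 + 0, so a_5 = 2.
The remainder reaches 0 after 6 divisions, so the expansion has 6 partial quotients, read off in order.

[3; 2, 1, 3, 3, 2]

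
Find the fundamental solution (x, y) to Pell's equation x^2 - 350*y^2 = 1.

First expand sqrt(350) as a continued fraction. With x_i = (sqrt(350) + m_i)/d_i and (m_0, d_0) = (0, 1): a_0 = floor(sqrt(350)) = 18, since 18^2 = 324 <= 350 < 361 = 19^2.
Iterate m_{i+1} = d_i*a_i - m_i, d_{i+1} = (350 - m_{i+1}^2)/d_i, a_{i+1} = floor((a_0 + m_{i+1})/d_{i+1}):
  m_1 = 1*18 - 0 = 18, d_1 = (350 - 18^2)/1 = 26/1 = 26, a_1 = floor((18 + 18)/26) = 1.
  m_2 = 26*1 - 18 = 8, d_2 = (350 - 8^2)/26 = 286/26 = 11, a_2 = floor((18 + 8)/11) = 2.
  m_3 = 11*2 - 8 = 14, d_3 = (350 - 14^2)/11 = 154/11 = 14, a_3 = floor((18 + 14)/14) = 2.
  m_4 = 14*2 - 14 = 14, d_4 = (350 - 14^2)/14 = 154/14 = 11, a_4 = floor((18 + 14)/11) = 2.
  m_5 = 11*2 - 14 = 8, d_5 = (350 - 8^2)/11 = 286/11 = 26, a_5 = floor((18 + 8)/26) = 1.
  m_6 = 26*1 - 8 = 18, d_6 = (350 - 18^2)/26 = 26/26 = 1, a_6 = floor((18 + 18)/1) = 36.
  m_7 = 1*36 - 18 = 18, d_7 = (350 - 18^2)/1 = 26/1 = 26: (m_7, d_7) = (m_1, d_1) = (18, 26), so from here the quotients repeat a_1, ..., a_6; the period length is 6.
So sqrt(350) = [18; (1, 2, 2, 2, 1, 36)] with period length k = 6.
k is even, so the fundamental solution of x^2 - 350y^2 = 1 is (p_{k-1}, q_{k-1}) = (p_5, q_5); compute convergents through index 5.
Convergents (p_i = a_i*p_{i-1} + p_{i-2}, q_i = a_i*q_{i-1} + q_{i-2} with p_{-2}=0, p_{-1}=1, q_{-2}=1, q_{-1}=0):
  i=0: a_0=18, p_0 = 18*1 + 0 = 18, q_0 = 18*0 + 1 = 1.
  i=1: a_1=1, p_1 = 1*18 + 1 = 19, q_1 = 1*1 + 0 = 1.
  i=2: a_2=2, p_2 = 2*19 + 18 = 56, q_2 = 2*1 + 1 = 3.
  i=3: a_3=2, p_3 = 2*56 + 19 = 131, q_3 = 2*3 + 1 = 7.
  i=4: a_4=2, p_4 = 2*131 + 56 = 318, q_4 = 2*7 + 3 = 17.
  i=5: a_5=1, p_5 = 1*318 + 131 = 449, q_5 = 1*17 + 7 = 24.
Check: 449^2 - 350*24^2 = 201601 - 201600 = 1, so (x, y) = (449, 24) solves the equation, and by the theorem it is the least positive solution.

(x, y) = (449, 24)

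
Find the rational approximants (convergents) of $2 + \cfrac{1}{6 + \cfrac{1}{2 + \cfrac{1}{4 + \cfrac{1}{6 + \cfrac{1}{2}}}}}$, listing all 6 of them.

2/1, 13/6, 28/13, 125/58, 778/361, 1681/780

Using the convergent recurrence p_i = a_i*p_{i-1} + p_{i-2}, q_i = a_i*q_{i-1} + q_{i-2} with p_{-2}=0, p_{-1}=1, q_{-2}=1, q_{-1}=0:
  i=0: a_0=2, p_0 = 2*1 + 0 = 2, q_0 = 2*0 + 1 = 1.
  i=1: a_1=6, p_1 = 6*2 + 1 = 13, q_1 = 6*1 + 0 = 6.
  i=2: a_2=2, p_2 = 2*13 + 2 = 28, q_2 = 2*6 + 1 = 13.
  i=3: a_3=4, p_3 = 4*28 + 13 = 125, q_3 = 4*13 + 6 = 58.
  i=4: a_4=6, p_4 = 6*125 + 28 = 778, q_4 = 6*58 + 13 = 361.
  i=5: a_5=2, p_5 = 2*778 + 125 = 1681, q_5 = 2*361 + 58 = 780.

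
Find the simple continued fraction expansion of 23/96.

Run the Euclidean algorithm on 23 and 96; the successive quotients are the partial quotients a_0, a_1, ... (each step inverts the fractional part left over by the previous one):
  23 = 0*96 + 23, so a_0 = 0.
  96 = 4*23 + 4, so a_1 = 4.
  23 = 5*4 + 3, so a_2 = 5.
  4 = 1*3 + 1, so a_3 = 1.
  3 = 3*1 + 0, so a_4 = 3.
The remainder reaches 0 after 5 divisions, so the expansion has 5 partial quotients, read off in order.

[0; 4, 5, 1, 3]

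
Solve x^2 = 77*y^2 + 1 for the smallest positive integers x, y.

First expand sqrt(77) as a continued fraction. With x_i = (sqrt(77) + m_i)/d_i and (m_0, d_0) = (0, 1): a_0 = floor(sqrt(77)) = 8, since 8^2 = 64 <= 77 < 81 = 9^2.
Iterate m_{i+1} = d_i*a_i - m_i, d_{i+1} = (77 - m_{i+1}^2)/d_i, a_{i+1} = floor((a_0 + m_{i+1})/d_{i+1}):
  m_1 = 1*8 - 0 = 8, d_1 = (77 - 8^2)/1 = 13/1 = 13, a_1 = floor((8 + 8)/13) = 1.
  m_2 = 13*1 - 8 = 5, d_2 = (77 - 5^2)/13 = 52/13 = 4, a_2 = floor((8 + 5)/4) = 3.
  m_3 = 4*3 - 5 = 7, d_3 = (77 - 7^2)/4 = 28/4 = 7, a_3 = floor((8 + 7)/7) = 2.
  m_4 = 7*2 - 7 = 7, d_4 = (77 - 7^2)/7 = 28/7 = 4, a_4 = floor((8 + 7)/4) = 3.
  m_5 = 4*3 - 7 = 5, d_5 = (77 - 5^2)/4 = 52/4 = 13, a_5 = floor((8 + 5)/13) = 1.
  m_6 = 13*1 - 5 = 8, d_6 = (77 - 8^2)/13 = 13/13 = 1, a_6 = floor((8 + 8)/1) = 16.
  m_7 = 1*16 - 8 = 8, d_7 = (77 - 8^2)/1 = 13/1 = 13: (m_7, d_7) = (m_1, d_1) = (8, 13), so from here the quotients repeat a_1, ..., a_6; the period length is 6.
So sqrt(77) = [8; (1, 3, 2, 3, 1, 16)] with period length k = 6.
k is even, so the fundamental solution of x^2 - 77y^2 = 1 is (p_{k-1}, q_{k-1}) = (p_5, q_5); compute convergents through index 5.
Convergents (p_i = a_i*p_{i-1} + p_{i-2}, q_i = a_i*q_{i-1} + q_{i-2} with p_{-2}=0, p_{-1}=1, q_{-2}=1, q_{-1}=0):
  i=0: a_0=8, p_0 = 8*1 + 0 = 8, q_0 = 8*0 + 1 = 1.
  i=1: a_1=1, p_1 = 1*8 + 1 = 9, q_1 = 1*1 + 0 = 1.
  i=2: a_2=3, p_2 = 3*9 + 8 = 35, q_2 = 3*1 + 1 = 4.
  i=3: a_3=2, p_3 = 2*35 + 9 = 79, q_3 = 2*4 + 1 = 9.
  i=4: a_4=3, p_4 = 3*79 + 35 = 272, q_4 = 3*9 + 4 = 31.
  i=5: a_5=1, p_5 = 1*272 + 79 = 351, q_5 = 1*31 + 9 = 40.
Check: 351^2 - 77*40^2 = 123201 - 123200 = 1, so (x, y) = (351, 40) solves the equation, and by the theorem it is the least positive solution.

(x, y) = (351, 40)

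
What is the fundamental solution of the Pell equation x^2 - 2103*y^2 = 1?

First expand sqrt(2103) as a continued fraction. With x_i = (sqrt(2103) + m_i)/d_i and (m_0, d_0) = (0, 1): a_0 = floor(sqrt(2103)) = 45, since 45^2 = 2025 <= 2103 < 2116 = 46^2.
Iterate m_{i+1} = d_i*a_i - m_i, d_{i+1} = (2103 - m_{i+1}^2)/d_i, a_{i+1} = floor((a_0 + m_{i+1})/d_{i+1}):
  m_1 = 1*45 - 0 = 45, d_1 = (2103 - 45^2)/1 = 78/1 = 78, a_1 = floor((45 + 45)/78) = 1.
  m_2 = 78*1 - 45 = 33, d_2 = (2103 - 33^2)/78 = 1014/78 = 13, a_2 = floor((45 + 33)/13) = 6.
  m_3 = 13*6 - 33 = 45, d_3 = (2103 - 45^2)/13 = 78/13 = 6, a_3 = floor((45 + 45)/6) = 15.
  m_4 = 6*15 - 45 = 45, d_4 = (2103 - 45^2)/6 = 78/6 = 13, a_4 = floor((45 + 45)/13) = 6.
  m_5 = 13*6 - 45 = 33, d_5 = (2103 - 33^2)/13 = 1014/13 = 78, a_5 = floor((45 + 33)/78) = 1.
  m_6 = 78*1 - 33 = 45, d_6 = (2103 - 45^2)/78 = 78/78 = 1, a_6 = floor((45 + 45)/1) = 90.
  m_7 = 1*90 - 45 = 45, d_7 = (2103 - 45^2)/1 = 78/1 = 78: (m_7, d_7) = (m_1, d_1) = (45, 78), so from here the quotients repeat a_1, ..., a_6; the period length is 6.
So sqrt(2103) = [45; (1, 6, 15, 6, 1, 90)] with period length k = 6.
k is even, so the fundamental solution of x^2 - 2103y^2 = 1 is (p_{k-1}, q_{k-1}) = (p_5, q_5); compute convergents through index 5.
Convergents (p_i = a_i*p_{i-1} + p_{i-2}, q_i = a_i*q_{i-1} + q_{i-2} with p_{-2}=0, p_{-1}=1, q_{-2}=1, q_{-1}=0):
  i=0: a_0=45, p_0 = 45*1 + 0 = 45, q_0 = 45*0 + 1 = 1.
  i=1: a_1=1, p_1 = 1*45 + 1 = 46, q_1 = 1*1 + 0 = 1.
  i=2: a_2=6, p_2 = 6*46 + 45 = 321, q_2 = 6*1 + 1 = 7.
  i=3: a_3=15, p_3 = 15*321 + 46 = 4861, q_3 = 15*7 + 1 = 106.
  i=4: a_4=6, p_4 = 6*4861 + 321 = 29487, q_4 = 6*106 + 7 = 643.
  i=5: a_5=1, p_5 = 1*29487 + 4861 = 34348, q_5 = 1*643 + 106 = 749.
Check: 34348^2 - 2103*749^2 = 1179785104 - 1179785103 = 1, so (x, y) = (34348, 749) solves the equation, and by the theorem it is the least positive solution.

(x, y) = (34348, 749)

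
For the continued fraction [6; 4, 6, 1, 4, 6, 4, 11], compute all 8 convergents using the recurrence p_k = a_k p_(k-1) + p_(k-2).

6/1, 25/4, 156/25, 181/29, 880/141, 5461/875, 22724/3641, 255425/40926

Using the convergent recurrence p_i = a_i*p_{i-1} + p_{i-2}, q_i = a_i*q_{i-1} + q_{i-2} with p_{-2}=0, p_{-1}=1, q_{-2}=1, q_{-1}=0:
  i=0: a_0=6, p_0 = 6*1 + 0 = 6, q_0 = 6*0 + 1 = 1.
  i=1: a_1=4, p_1 = 4*6 + 1 = 25, q_1 = 4*1 + 0 = 4.
  i=2: a_2=6, p_2 = 6*25 + 6 = 156, q_2 = 6*4 + 1 = 25.
  i=3: a_3=1, p_3 = 1*156 + 25 = 181, q_3 = 1*25 + 4 = 29.
  i=4: a_4=4, p_4 = 4*181 + 156 = 880, q_4 = 4*29 + 25 = 141.
  i=5: a_5=6, p_5 = 6*880 + 181 = 5461, q_5 = 6*141 + 29 = 875.
  i=6: a_6=4, p_6 = 4*5461 + 880 = 22724, q_6 = 4*875 + 141 = 3641.
  i=7: a_7=11, p_7 = 11*22724 + 5461 = 255425, q_7 = 11*3641 + 875 = 40926.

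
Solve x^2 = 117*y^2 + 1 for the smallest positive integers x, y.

(x, y) = (649, 60)

First expand sqrt(117) as a continued fraction. With x_i = (sqrt(117) + m_i)/d_i and (m_0, d_0) = (0, 1): a_0 = floor(sqrt(117)) = 10, since 10^2 = 100 <= 117 < 121 = 11^2.
Iterate m_{i+1} = d_i*a_i - m_i, d_{i+1} = (117 - m_{i+1}^2)/d_i, a_{i+1} = floor((a_0 + m_{i+1})/d_{i+1}):
  m_1 = 1*10 - 0 = 10, d_1 = (117 - 10^2)/1 = 17/1 = 17, a_1 = floor((10 + 10)/17) = 1.
  m_2 = 17*1 - 10 = 7, d_2 = (117 - 7^2)/17 = 68/17 = 4, a_2 = floor((10 + 7)/4) = 4.
  m_3 = 4*4 - 7 = 9, d_3 = (117 - 9^2)/4 = 36/4 = 9, a_3 = floor((10 + 9)/9) = 2.
  m_4 = 9*2 - 9 = 9, d_4 = (117 - 9^2)/9 = 36/9 = 4, a_4 = floor((10 + 9)/4) = 4.
  m_5 = 4*4 - 9 = 7, d_5 = (117 - 7^2)/4 = 68/4 = 17, a_5 = floor((10 + 7)/17) = 1.
  m_6 = 17*1 - 7 = 10, d_6 = (117 - 10^2)/17 = 17/17 = 1, a_6 = floor((10 + 10)/1) = 20.
  m_7 = 1*20 - 10 = 10, d_7 = (117 - 10^2)/1 = 17/1 = 17: (m_7, d_7) = (m_1, d_1) = (10, 17), so from here the quotients repeat a_1, ..., a_6; the period length is 6.
So sqrt(117) = [10; (1, 4, 2, 4, 1, 20)] with period length k = 6.
k is even, so the fundamental solution of x^2 - 117y^2 = 1 is (p_{k-1}, q_{k-1}) = (p_5, q_5); compute convergents through index 5.
Convergents (p_i = a_i*p_{i-1} + p_{i-2}, q_i = a_i*q_{i-1} + q_{i-2} with p_{-2}=0, p_{-1}=1, q_{-2}=1, q_{-1}=0):
  i=0: a_0=10, p_0 = 10*1 + 0 = 10, q_0 = 10*0 + 1 = 1.
  i=1: a_1=1, p_1 = 1*10 + 1 = 11, q_1 = 1*1 + 0 = 1.
  i=2: a_2=4, p_2 = 4*11 + 10 = 54, q_2 = 4*1 + 1 = 5.
  i=3: a_3=2, p_3 = 2*54 + 11 = 119, q_3 = 2*5 + 1 = 11.
  i=4: a_4=4, p_4 = 4*119 + 54 = 530, q_4 = 4*11 + 5 = 49.
  i=5: a_5=1, p_5 = 1*530 + 119 = 649, q_5 = 1*49 + 11 = 60.
Check: 649^2 - 117*60^2 = 421201 - 421200 = 1, so (x, y) = (649, 60) solves the equation, and by the theorem it is the least positive solution.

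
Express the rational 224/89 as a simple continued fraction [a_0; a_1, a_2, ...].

[2; 1, 1, 14, 3]

Run the Euclidean algorithm on 224 and 89; the successive quotients are the partial quotients a_0, a_1, ... (each step inverts the fractional part left over by the previous one):
  224 = 2*89 + 46, so a_0 = 2.
  89 = 1*46 + 43, so a_1 = 1.
  46 = 1*43 + 3, so a_2 = 1.
  43 = 14*3 + 1, so a_3 = 14.
  3 = 3*1 + 0, so a_4 = 3.
The remainder reaches 0 after 5 divisions, so the expansion has 5 partial quotients, read off in order.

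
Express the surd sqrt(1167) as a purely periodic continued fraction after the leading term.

Write x_i = (sqrt(1167) + m_i)/d_i with (m_0, d_0) = (0, 1). a_0 = floor(sqrt(1167)) = 34, since 34^2 = 1156 <= 1167 < 1225 = 35^2.
Iterate m_{i+1} = d_i*a_i - m_i, d_{i+1} = (1167 - m_{i+1}^2)/d_i, a_{i+1} = floor((a_0 + m_{i+1})/d_{i+1}):
  m_1 = 1*34 - 0 = 34, d_1 = (1167 - 34^2)/1 = 11/1 = 11, a_1 = floor((34 + 34)/11) = 6.
  m_2 = 11*6 - 34 = 32, d_2 = (1167 - 32^2)/11 = 143/11 = 13, a_2 = floor((34 + 32)/13) = 5.
  m_3 = 13*5 - 32 = 33, d_3 = (1167 - 33^2)/13 = 78/13 = 6, a_3 = floor((34 + 33)/6) = 11.
  m_4 = 6*11 - 33 = 33, d_4 = (1167 - 33^2)/6 = 78/6 = 13, a_4 = floor((34 + 33)/13) = 5.
  m_5 = 13*5 - 33 = 32, d_5 = (1167 - 32^2)/13 = 143/13 = 11, a_5 = floor((34 + 32)/11) = 6.
  m_6 = 11*6 - 32 = 34, d_6 = (1167 - 34^2)/11 = 11/11 = 1, a_6 = floor((34 + 34)/1) = 68.
  m_7 = 1*68 - 34 = 34, d_7 = (1167 - 34^2)/1 = 11/1 = 11: (m_7, d_7) = (m_1, d_1) = (34, 11), so from here the quotients repeat a_1, ..., a_6; the period length is 6.
Hence the expansion of sqrt(1167) is a_0 = 34 followed by the repeating block 6, 5, 11, 5, 6, 68 (period 6).

[34; (6, 5, 11, 5, 6, 68)]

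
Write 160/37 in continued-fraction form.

[4; 3, 12]

Run the Euclidean algorithm on 160 and 37; the successive quotients are the partial quotients a_0, a_1, ... (each step inverts the fractional part left over by the previous one):
  160 = 4*37 + 12, so a_0 = 4.
  37 = 3*12 + 1, so a_1 = 3.
  12 = 12*1 + 0, so a_2 = 12.
The remainder reaches 0 after 3 divisions, so the expansion has 3 partial quotients, read off in order.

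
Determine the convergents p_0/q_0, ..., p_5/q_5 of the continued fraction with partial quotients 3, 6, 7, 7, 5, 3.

3/1, 19/6, 136/43, 971/307, 4991/1578, 15944/5041

Using the convergent recurrence p_i = a_i*p_{i-1} + p_{i-2}, q_i = a_i*q_{i-1} + q_{i-2} with p_{-2}=0, p_{-1}=1, q_{-2}=1, q_{-1}=0:
  i=0: a_0=3, p_0 = 3*1 + 0 = 3, q_0 = 3*0 + 1 = 1.
  i=1: a_1=6, p_1 = 6*3 + 1 = 19, q_1 = 6*1 + 0 = 6.
  i=2: a_2=7, p_2 = 7*19 + 3 = 136, q_2 = 7*6 + 1 = 43.
  i=3: a_3=7, p_3 = 7*136 + 19 = 971, q_3 = 7*43 + 6 = 307.
  i=4: a_4=5, p_4 = 5*971 + 136 = 4991, q_4 = 5*307 + 43 = 1578.
  i=5: a_5=3, p_5 = 3*4991 + 971 = 15944, q_5 = 3*1578 + 307 = 5041.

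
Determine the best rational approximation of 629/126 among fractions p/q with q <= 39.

Expand x = 629/126 as a continued fraction with the Euclidean algorithm:
  629 = 4*126 + 125, so a_0 = 4.
  126 = 1*125 + 1, so a_1 = 1.
  125 = 125*1 + 0, so a_2 = 125.
so x = [4; 1, 125].
Convergents (p_i = a_i*p_{i-1} + p_{i-2}, q_i = a_i*q_{i-1} + q_{i-2} with p_{-2}=0, p_{-1}=1, q_{-2}=1, q_{-1}=0), until the denominator exceeds 39:
  i=0: a_0=4, p_0 = 4*1 + 0 = 4, q_0 = 4*0 + 1 = 1.
  i=1: a_1=1, p_1 = 1*4 + 1 = 5, q_1 = 1*1 + 0 = 1.
  i=2: a_2=125, p_2 = 125*5 + 4 = 629, q_2 = 125*1 + 1 = 126.
q_2 = 126 > 39, so the last convergent with denominator <= 39 is p_1/q_1 = 5/1.
The closest fraction with denominator <= 39 is either p_1/q_1 or the intermediate fraction (k*p_1 + p_0)/(k*q_1 + q_0) with the largest k >= 1 whose denominator stays <= 39; these approach x as k grows, and every other convergent or intermediate fraction in range is farther away.
Largest k: floor((39 - q_0)/q_1) = floor((39 - 1)/1) = 38.
That gives (38*5 + 4)/(38*1 + 1) = 194/39.
Compare the errors: |x - 5/1| = |629*1 - 5*126|/(126*1) = 1/126, and |x - 194/39| = |629*39 - 194*126|/(126*39) = 87/4914.
Cross-multiplying, 1*4914 = 4914 < 10962 = 87*126, so 1/126 is smaller: the convergent 5/1 is closer to x than 194/39.

5/1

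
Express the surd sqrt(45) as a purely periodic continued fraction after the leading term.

Write x_i = (sqrt(45) + m_i)/d_i with (m_0, d_0) = (0, 1). a_0 = floor(sqrt(45)) = 6, since 6^2 = 36 <= 45 < 49 = 7^2.
Iterate m_{i+1} = d_i*a_i - m_i, d_{i+1} = (45 - m_{i+1}^2)/d_i, a_{i+1} = floor((a_0 + m_{i+1})/d_{i+1}):
  m_1 = 1*6 - 0 = 6, d_1 = (45 - 6^2)/1 = 9/1 = 9, a_1 = floor((6 + 6)/9) = 1.
  m_2 = 9*1 - 6 = 3, d_2 = (45 - 3^2)/9 = 36/9 = 4, a_2 = floor((6 + 3)/4) = 2.
  m_3 = 4*2 - 3 = 5, d_3 = (45 - 5^2)/4 = 20/4 = 5, a_3 = floor((6 + 5)/5) = 2.
  m_4 = 5*2 - 5 = 5, d_4 = (45 - 5^2)/5 = 20/5 = 4, a_4 = floor((6 + 5)/4) = 2.
  m_5 = 4*2 - 5 = 3, d_5 = (45 - 3^2)/4 = 36/4 = 9, a_5 = floor((6 + 3)/9) = 1.
  m_6 = 9*1 - 3 = 6, d_6 = (45 - 6^2)/9 = 9/9 = 1, a_6 = floor((6 + 6)/1) = 12.
  m_7 = 1*12 - 6 = 6, d_7 = (45 - 6^2)/1 = 9/1 = 9: (m_7, d_7) = (m_1, d_1) = (6, 9), so from here the quotients repeat a_1, ..., a_6; the period length is 6.
Hence the expansion of sqrt(45) is a_0 = 6 followed by the repeating block 1, 2, 2, 2, 1, 12 (period 6).

[6; (1, 2, 2, 2, 1, 12)]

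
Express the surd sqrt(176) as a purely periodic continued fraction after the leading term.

Write x_i = (sqrt(176) + m_i)/d_i with (m_0, d_0) = (0, 1). a_0 = floor(sqrt(176)) = 13, since 13^2 = 169 <= 176 < 196 = 14^2.
Iterate m_{i+1} = d_i*a_i - m_i, d_{i+1} = (176 - m_{i+1}^2)/d_i, a_{i+1} = floor((a_0 + m_{i+1})/d_{i+1}):
  m_1 = 1*13 - 0 = 13, d_1 = (176 - 13^2)/1 = 7/1 = 7, a_1 = floor((13 + 13)/7) = 3.
  m_2 = 7*3 - 13 = 8, d_2 = (176 - 8^2)/7 = 112/7 = 16, a_2 = floor((13 + 8)/16) = 1.
  m_3 = 16*1 - 8 = 8, d_3 = (176 - 8^2)/16 = 112/16 = 7, a_3 = floor((13 + 8)/7) = 3.
  m_4 = 7*3 - 8 = 13, d_4 = (176 - 13^2)/7 = 7/7 = 1, a_4 = floor((13 + 13)/1) = 26.
  m_5 = 1*26 - 13 = 13, d_5 = (176 - 13^2)/1 = 7/1 = 7: (m_5, d_5) = (m_1, d_1) = (13, 7), so from here the quotients repeat a_1, ..., a_4; the period length is 4.
Hence the expansion of sqrt(176) is a_0 = 13 followed by the repeating block 3, 1, 3, 26 (period 4).

[13; (3, 1, 3, 26)]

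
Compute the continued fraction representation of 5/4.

[1; 4]

Run the Euclidean algorithm on 5 and 4; the successive quotients are the partial quotients a_0, a_1, ... (each step inverts the fractional part left over by the previous one):
  5 = 1*4 + 1, so a_0 = 1.
  4 = 4*1 + 0, so a_1 = 4.
The remainder reaches 0 after 2 divisions, so the expansion has 2 partial quotients, read off in order.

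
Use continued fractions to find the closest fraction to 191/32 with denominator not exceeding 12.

6/1

Expand x = 191/32 as a continued fraction with the Euclidean algorithm:
  191 = 5*32 + 31, so a_0 = 5.
  32 = 1*31 + 1, so a_1 = 1.
  31 = 31*1 + 0, so a_2 = 31.
so x = [5; 1, 31].
Convergents (p_i = a_i*p_{i-1} + p_{i-2}, q_i = a_i*q_{i-1} + q_{i-2} with p_{-2}=0, p_{-1}=1, q_{-2}=1, q_{-1}=0), until the denominator exceeds 12:
  i=0: a_0=5, p_0 = 5*1 + 0 = 5, q_0 = 5*0 + 1 = 1.
  i=1: a_1=1, p_1 = 1*5 + 1 = 6, q_1 = 1*1 + 0 = 1.
  i=2: a_2=31, p_2 = 31*6 + 5 = 191, q_2 = 31*1 + 1 = 32.
q_2 = 32 > 12, so the last convergent with denominator <= 12 is p_1/q_1 = 6/1.
The closest fraction with denominator <= 12 is either p_1/q_1 or the intermediate fraction (k*p_1 + p_0)/(k*q_1 + q_0) with the largest k >= 1 whose denominator stays <= 12; these approach x as k grows, and every other convergent or intermediate fraction in range is farther away.
Largest k: floor((12 - q_0)/q_1) = floor((12 - 1)/1) = 11.
That gives (11*6 + 5)/(11*1 + 1) = 71/12.
Compare the errors: |x - 6/1| = |191*1 - 6*32|/(32*1) = 1/32, and |x - 71/12| = |191*12 - 71*32|/(32*12) = 20/384.
Cross-multiplying, 1*384 = 384 < 640 = 20*32, so 1/32 is smaller: the convergent 6/1 is closer to x than 71/12.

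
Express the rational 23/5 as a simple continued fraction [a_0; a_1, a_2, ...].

Run the Euclidean algorithm on 23 and 5; the successive quotients are the partial quotients a_0, a_1, ... (each step inverts the fractional part left over by the previous one):
  23 = 4*5 + 3, so a_0 = 4.
  5 = 1*3 + 2, so a_1 = 1.
  3 = 1*2 + 1, so a_2 = 1.
  2 = 2*1 + 0, so a_3 = 2.
The remainder reaches 0 after 4 divisions, so the expansion has 4 partial quotients, read off in order.

[4; 1, 1, 2]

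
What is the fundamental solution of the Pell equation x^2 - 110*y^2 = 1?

(x, y) = (21, 2)

First expand sqrt(110) as a continued fraction. With x_i = (sqrt(110) + m_i)/d_i and (m_0, d_0) = (0, 1): a_0 = floor(sqrt(110)) = 10, since 10^2 = 100 <= 110 < 121 = 11^2.
Iterate m_{i+1} = d_i*a_i - m_i, d_{i+1} = (110 - m_{i+1}^2)/d_i, a_{i+1} = floor((a_0 + m_{i+1})/d_{i+1}):
  m_1 = 1*10 - 0 = 10, d_1 = (110 - 10^2)/1 = 10/1 = 10, a_1 = floor((10 + 10)/10) = 2.
  m_2 = 10*2 - 10 = 10, d_2 = (110 - 10^2)/10 = 10/10 = 1, a_2 = floor((10 + 10)/1) = 20.
  m_3 = 1*20 - 10 = 10, d_3 = (110 - 10^2)/1 = 10/1 = 10: (m_3, d_3) = (m_1, d_1) = (10, 10), so from here the quotients repeat a_1, a_2; the period length is 2.
So sqrt(110) = [10; (2, 20)] with period length k = 2.
k is even, so the fundamental solution of x^2 - 110y^2 = 1 is (p_{k-1}, q_{k-1}) = (p_1, q_1); compute convergents through index 1.
Convergents (p_i = a_i*p_{i-1} + p_{i-2}, q_i = a_i*q_{i-1} + q_{i-2} with p_{-2}=0, p_{-1}=1, q_{-2}=1, q_{-1}=0):
  i=0: a_0=10, p_0 = 10*1 + 0 = 10, q_0 = 10*0 + 1 = 1.
  i=1: a_1=2, p_1 = 2*10 + 1 = 21, q_1 = 2*1 + 0 = 2.
Check: 21^2 - 110*2^2 = 441 - 440 = 1, so (x, y) = (21, 2) solves the equation, and by the theorem it is the least positive solution.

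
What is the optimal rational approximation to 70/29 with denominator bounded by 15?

Expand x = 70/29 as a continued fraction with the Euclidean algorithm:
  70 = 2*29 + 12, so a_0 = 2.
  29 = 2*12 + 5, so a_1 = 2.
  12 = 2*5 + 2, so a_2 = 2.
  5 = 2*2 + 1, so a_3 = 2.
  2 = 2*1 + 0, so a_4 = 2.
so x = [2; 2, 2, 2, 2].
Convergents (p_i = a_i*p_{i-1} + p_{i-2}, q_i = a_i*q_{i-1} + q_{i-2} with p_{-2}=0, p_{-1}=1, q_{-2}=1, q_{-1}=0), until the denominator exceeds 15:
  i=0: a_0=2, p_0 = 2*1 + 0 = 2, q_0 = 2*0 + 1 = 1.
  i=1: a_1=2, p_1 = 2*2 + 1 = 5, q_1 = 2*1 + 0 = 2.
  i=2: a_2=2, p_2 = 2*5 + 2 = 12, q_2 = 2*2 + 1 = 5.
  i=3: a_3=2, p_3 = 2*12 + 5 = 29, q_3 = 2*5 + 2 = 12.
  i=4: a_4=2, p_4 = 2*29 + 12 = 70, q_4 = 2*12 + 5 = 29.
q_4 = 29 > 15, so the last convergent with denominator <= 15 is p_3/q_3 = 29/12.
The closest fraction with denominator <= 15 is either p_3/q_3 or the intermediate fraction (k*p_3 + p_2)/(k*q_3 + q_2) with the largest k >= 1 whose denominator stays <= 15; these approach x as k grows, and every other convergent or intermediate fraction in range is farther away.
Largest k: floor((15 - q_2)/q_3) = floor((15 - 5)/12) = 0.
Since k = 0, no intermediate fraction beyond p_3/q_3 has denominator <= 15, so the convergent 29/12 is the closest (its error is |70*12 - 29*29|/(29*12) = 1/348).

29/12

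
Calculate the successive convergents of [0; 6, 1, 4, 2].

0/1, 1/6, 1/7, 5/34, 11/75

Using the convergent recurrence p_i = a_i*p_{i-1} + p_{i-2}, q_i = a_i*q_{i-1} + q_{i-2} with p_{-2}=0, p_{-1}=1, q_{-2}=1, q_{-1}=0:
  i=0: a_0=0, p_0 = 0*1 + 0 = 0, q_0 = 0*0 + 1 = 1.
  i=1: a_1=6, p_1 = 6*0 + 1 = 1, q_1 = 6*1 + 0 = 6.
  i=2: a_2=1, p_2 = 1*1 + 0 = 1, q_2 = 1*6 + 1 = 7.
  i=3: a_3=4, p_3 = 4*1 + 1 = 5, q_3 = 4*7 + 6 = 34.
  i=4: a_4=2, p_4 = 2*5 + 1 = 11, q_4 = 2*34 + 7 = 75.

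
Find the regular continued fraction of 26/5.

[5; 5]

Run the Euclidean algorithm on 26 and 5; the successive quotients are the partial quotients a_0, a_1, ... (each step inverts the fractional part left over by the previous one):
  26 = 5*5 + 1, so a_0 = 5.
  5 = 5*1 + 0, so a_1 = 5.
The remainder reaches 0 after 2 divisions, so the expansion has 2 partial quotients, read off in order.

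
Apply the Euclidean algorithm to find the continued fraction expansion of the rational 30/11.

[2; 1, 2, 1, 2]

Run the Euclidean algorithm on 30 and 11; the successive quotients are the partial quotients a_0, a_1, ... (each step inverts the fractional part left over by the previous one):
  30 = 2*11 + 8, so a_0 = 2.
  11 = 1*8 + 3, so a_1 = 1.
  8 = 2*3 + 2, so a_2 = 2.
  3 = 1*2 + 1, so a_3 = 1.
  2 = 2*1 + 0, so a_4 = 2.
The remainder reaches 0 after 5 divisions, so the expansion has 5 partial quotients, read off in order.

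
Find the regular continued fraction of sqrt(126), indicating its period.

[11; (4, 2, 4, 22)]

Write x_i = (sqrt(126) + m_i)/d_i with (m_0, d_0) = (0, 1). a_0 = floor(sqrt(126)) = 11, since 11^2 = 121 <= 126 < 144 = 12^2.
Iterate m_{i+1} = d_i*a_i - m_i, d_{i+1} = (126 - m_{i+1}^2)/d_i, a_{i+1} = floor((a_0 + m_{i+1})/d_{i+1}):
  m_1 = 1*11 - 0 = 11, d_1 = (126 - 11^2)/1 = 5/1 = 5, a_1 = floor((11 + 11)/5) = 4.
  m_2 = 5*4 - 11 = 9, d_2 = (126 - 9^2)/5 = 45/5 = 9, a_2 = floor((11 + 9)/9) = 2.
  m_3 = 9*2 - 9 = 9, d_3 = (126 - 9^2)/9 = 45/9 = 5, a_3 = floor((11 + 9)/5) = 4.
  m_4 = 5*4 - 9 = 11, d_4 = (126 - 11^2)/5 = 5/5 = 1, a_4 = floor((11 + 11)/1) = 22.
  m_5 = 1*22 - 11 = 11, d_5 = (126 - 11^2)/1 = 5/1 = 5: (m_5, d_5) = (m_1, d_1) = (11, 5), so from here the quotients repeat a_1, ..., a_4; the period length is 4.
Hence the expansion of sqrt(126) is a_0 = 11 followed by the repeating block 4, 2, 4, 22 (period 4).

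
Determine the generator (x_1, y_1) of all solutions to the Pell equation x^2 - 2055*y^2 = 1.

(x, y) = (136, 3)

First expand sqrt(2055) as a continued fraction. With x_i = (sqrt(2055) + m_i)/d_i and (m_0, d_0) = (0, 1): a_0 = floor(sqrt(2055)) = 45, since 45^2 = 2025 <= 2055 < 2116 = 46^2.
Iterate m_{i+1} = d_i*a_i - m_i, d_{i+1} = (2055 - m_{i+1}^2)/d_i, a_{i+1} = floor((a_0 + m_{i+1})/d_{i+1}):
  m_1 = 1*45 - 0 = 45, d_1 = (2055 - 45^2)/1 = 30/1 = 30, a_1 = floor((45 + 45)/30) = 3.
  m_2 = 30*3 - 45 = 45, d_2 = (2055 - 45^2)/30 = 30/30 = 1, a_2 = floor((45 + 45)/1) = 90.
  m_3 = 1*90 - 45 = 45, d_3 = (2055 - 45^2)/1 = 30/1 = 30: (m_3, d_3) = (m_1, d_1) = (45, 30), so from here the quotients repeat a_1, a_2; the period length is 2.
So sqrt(2055) = [45; (3, 90)] with period length k = 2.
k is even, so the fundamental solution of x^2 - 2055y^2 = 1 is (p_{k-1}, q_{k-1}) = (p_1, q_1); compute convergents through index 1.
Convergents (p_i = a_i*p_{i-1} + p_{i-2}, q_i = a_i*q_{i-1} + q_{i-2} with p_{-2}=0, p_{-1}=1, q_{-2}=1, q_{-1}=0):
  i=0: a_0=45, p_0 = 45*1 + 0 = 45, q_0 = 45*0 + 1 = 1.
  i=1: a_1=3, p_1 = 3*45 + 1 = 136, q_1 = 3*1 + 0 = 3.
Check: 136^2 - 2055*3^2 = 18496 - 18495 = 1, so (x, y) = (136, 3) solves the equation, and by the theorem it is the least positive solution.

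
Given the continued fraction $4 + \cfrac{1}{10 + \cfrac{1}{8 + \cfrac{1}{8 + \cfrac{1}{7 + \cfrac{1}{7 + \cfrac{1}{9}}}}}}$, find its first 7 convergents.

4/1, 41/10, 332/81, 2697/658, 19211/4687, 137174/33467, 1253777/305890

Using the convergent recurrence p_i = a_i*p_{i-1} + p_{i-2}, q_i = a_i*q_{i-1} + q_{i-2} with p_{-2}=0, p_{-1}=1, q_{-2}=1, q_{-1}=0:
  i=0: a_0=4, p_0 = 4*1 + 0 = 4, q_0 = 4*0 + 1 = 1.
  i=1: a_1=10, p_1 = 10*4 + 1 = 41, q_1 = 10*1 + 0 = 10.
  i=2: a_2=8, p_2 = 8*41 + 4 = 332, q_2 = 8*10 + 1 = 81.
  i=3: a_3=8, p_3 = 8*332 + 41 = 2697, q_3 = 8*81 + 10 = 658.
  i=4: a_4=7, p_4 = 7*2697 + 332 = 19211, q_4 = 7*658 + 81 = 4687.
  i=5: a_5=7, p_5 = 7*19211 + 2697 = 137174, q_5 = 7*4687 + 658 = 33467.
  i=6: a_6=9, p_6 = 9*137174 + 19211 = 1253777, q_6 = 9*33467 + 4687 = 305890.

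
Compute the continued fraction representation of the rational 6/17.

[0; 2, 1, 5]

Run the Euclidean algorithm on 6 and 17; the successive quotients are the partial quotients a_0, a_1, ... (each step inverts the fractional part left over by the previous one):
  6 = 0*17 + 6, so a_0 = 0.
  17 = 2*6 + 5, so a_1 = 2.
  6 = 1*5 + 1, so a_2 = 1.
  5 = 5*1 + 0, so a_3 = 5.
The remainder reaches 0 after 4 divisions, so the expansion has 4 partial quotients, read off in order.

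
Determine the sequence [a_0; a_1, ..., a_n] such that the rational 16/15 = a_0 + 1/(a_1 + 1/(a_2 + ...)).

[1; 15]

Run the Euclidean algorithm on 16 and 15; the successive quotients are the partial quotients a_0, a_1, ... (each step inverts the fractional part left over by the previous one):
  16 = 1*15 + 1, so a_0 = 1.
  15 = 15*1 + 0, so a_1 = 15.
The remainder reaches 0 after 2 divisions, so the expansion has 2 partial quotients, read off in order.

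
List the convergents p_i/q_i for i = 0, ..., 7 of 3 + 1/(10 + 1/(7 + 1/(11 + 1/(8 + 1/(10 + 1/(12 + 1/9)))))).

Using the convergent recurrence p_i = a_i*p_{i-1} + p_{i-2}, q_i = a_i*q_{i-1} + q_{i-2} with p_{-2}=0, p_{-1}=1, q_{-2}=1, q_{-1}=0:
  i=0: a_0=3, p_0 = 3*1 + 0 = 3, q_0 = 3*0 + 1 = 1.
  i=1: a_1=10, p_1 = 10*3 + 1 = 31, q_1 = 10*1 + 0 = 10.
  i=2: a_2=7, p_2 = 7*31 + 3 = 220, q_2 = 7*10 + 1 = 71.
  i=3: a_3=11, p_3 = 11*220 + 31 = 2451, q_3 = 11*71 + 10 = 791.
  i=4: a_4=8, p_4 = 8*2451 + 220 = 19828, q_4 = 8*791 + 71 = 6399.
  i=5: a_5=10, p_5 = 10*19828 + 2451 = 200731, q_5 = 10*6399 + 791 = 64781.
  i=6: a_6=12, p_6 = 12*200731 + 19828 = 2428600, q_6 = 12*64781 + 6399 = 783771.
  i=7: a_7=9, p_7 = 9*2428600 + 200731 = 22058131, q_7 = 9*783771 + 64781 = 7118720.

3/1, 31/10, 220/71, 2451/791, 19828/6399, 200731/64781, 2428600/783771, 22058131/7118720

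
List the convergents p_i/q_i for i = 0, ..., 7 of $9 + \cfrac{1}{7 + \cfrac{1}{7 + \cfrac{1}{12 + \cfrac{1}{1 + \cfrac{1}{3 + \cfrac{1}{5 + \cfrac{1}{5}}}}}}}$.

9/1, 64/7, 457/50, 5548/607, 6005/657, 23563/2578, 123820/13547, 642663/70313

Using the convergent recurrence p_i = a_i*p_{i-1} + p_{i-2}, q_i = a_i*q_{i-1} + q_{i-2} with p_{-2}=0, p_{-1}=1, q_{-2}=1, q_{-1}=0:
  i=0: a_0=9, p_0 = 9*1 + 0 = 9, q_0 = 9*0 + 1 = 1.
  i=1: a_1=7, p_1 = 7*9 + 1 = 64, q_1 = 7*1 + 0 = 7.
  i=2: a_2=7, p_2 = 7*64 + 9 = 457, q_2 = 7*7 + 1 = 50.
  i=3: a_3=12, p_3 = 12*457 + 64 = 5548, q_3 = 12*50 + 7 = 607.
  i=4: a_4=1, p_4 = 1*5548 + 457 = 6005, q_4 = 1*607 + 50 = 657.
  i=5: a_5=3, p_5 = 3*6005 + 5548 = 23563, q_5 = 3*657 + 607 = 2578.
  i=6: a_6=5, p_6 = 5*23563 + 6005 = 123820, q_6 = 5*2578 + 657 = 13547.
  i=7: a_7=5, p_7 = 5*123820 + 23563 = 642663, q_7 = 5*13547 + 2578 = 70313.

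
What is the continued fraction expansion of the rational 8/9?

Run the Euclidean algorithm on 8 and 9; the successive quotients are the partial quotients a_0, a_1, ... (each step inverts the fractional part left over by the previous one):
  8 = 0*9 + 8, so a_0 = 0.
  9 = 1*8 + 1, so a_1 = 1.
  8 = 8*1 + 0, so a_2 = 8.
The remainder reaches 0 after 3 divisions, so the expansion has 3 partial quotients, read off in order.

[0; 1, 8]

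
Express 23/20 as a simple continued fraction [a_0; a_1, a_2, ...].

Run the Euclidean algorithm on 23 and 20; the successive quotients are the partial quotients a_0, a_1, ... (each step inverts the fractional part left over by the previous one):
  23 = 1*20 + 3, so a_0 = 1.
  20 = 6*3 + 2, so a_1 = 6.
  3 = 1*2 + 1, so a_2 = 1.
  2 = 2*1 + 0, so a_3 = 2.
The remainder reaches 0 after 4 divisions, so the expansion has 4 partial quotients, read off in order.

[1; 6, 1, 2]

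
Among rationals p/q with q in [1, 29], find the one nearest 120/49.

Expand x = 120/49 as a continued fraction with the Euclidean algorithm:
  120 = 2*49 + 22, so a_0 = 2.
  49 = 2*22 + 5, so a_1 = 2.
  22 = 4*5 + 2, so a_2 = 4.
  5 = 2*2 + 1, so a_3 = 2.
  2 = 2*1 + 0, so a_4 = 2.
so x = [2; 2, 4, 2, 2].
Convergents (p_i = a_i*p_{i-1} + p_{i-2}, q_i = a_i*q_{i-1} + q_{i-2} with p_{-2}=0, p_{-1}=1, q_{-2}=1, q_{-1}=0), until the denominator exceeds 29:
  i=0: a_0=2, p_0 = 2*1 + 0 = 2, q_0 = 2*0 + 1 = 1.
  i=1: a_1=2, p_1 = 2*2 + 1 = 5, q_1 = 2*1 + 0 = 2.
  i=2: a_2=4, p_2 = 4*5 + 2 = 22, q_2 = 4*2 + 1 = 9.
  i=3: a_3=2, p_3 = 2*22 + 5 = 49, q_3 = 2*9 + 2 = 20.
  i=4: a_4=2, p_4 = 2*49 + 22 = 120, q_4 = 2*20 + 9 = 49.
q_4 = 49 > 29, so the last convergent with denominator <= 29 is p_3/q_3 = 49/20.
The closest fraction with denominator <= 29 is either p_3/q_3 or the intermediate fraction (k*p_3 + p_2)/(k*q_3 + q_2) with the largest k >= 1 whose denominator stays <= 29; these approach x as k grows, and every other convergent or intermediate fraction in range is farther away.
Largest k: floor((29 - q_2)/q_3) = floor((29 - 9)/20) = 1.
That gives (1*49 + 22)/(1*20 + 9) = 71/29.
Compare the errors: |x - 49/20| = |120*20 - 49*49|/(49*20) = 1/980, and |x - 71/29| = |120*29 - 71*49|/(49*29) = 1/1421.
Cross-multiplying, 1*980 = 980 < 1421 = 1*1421, so 1/1421 is smaller: the intermediate fraction 71/29 is closer to x than 49/20.

71/29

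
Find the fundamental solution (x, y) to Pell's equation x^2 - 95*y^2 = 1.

(x, y) = (39, 4)

First expand sqrt(95) as a continued fraction. With x_i = (sqrt(95) + m_i)/d_i and (m_0, d_0) = (0, 1): a_0 = floor(sqrt(95)) = 9, since 9^2 = 81 <= 95 < 100 = 10^2.
Iterate m_{i+1} = d_i*a_i - m_i, d_{i+1} = (95 - m_{i+1}^2)/d_i, a_{i+1} = floor((a_0 + m_{i+1})/d_{i+1}):
  m_1 = 1*9 - 0 = 9, d_1 = (95 - 9^2)/1 = 14/1 = 14, a_1 = floor((9 + 9)/14) = 1.
  m_2 = 14*1 - 9 = 5, d_2 = (95 - 5^2)/14 = 70/14 = 5, a_2 = floor((9 + 5)/5) = 2.
  m_3 = 5*2 - 5 = 5, d_3 = (95 - 5^2)/5 = 70/5 = 14, a_3 = floor((9 + 5)/14) = 1.
  m_4 = 14*1 - 5 = 9, d_4 = (95 - 9^2)/14 = 14/14 = 1, a_4 = floor((9 + 9)/1) = 18.
  m_5 = 1*18 - 9 = 9, d_5 = (95 - 9^2)/1 = 14/1 = 14: (m_5, d_5) = (m_1, d_1) = (9, 14), so from here the quotients repeat a_1, ..., a_4; the period length is 4.
So sqrt(95) = [9; (1, 2, 1, 18)] with period length k = 4.
k is even, so the fundamental solution of x^2 - 95y^2 = 1 is (p_{k-1}, q_{k-1}) = (p_3, q_3); compute convergents through index 3.
Convergents (p_i = a_i*p_{i-1} + p_{i-2}, q_i = a_i*q_{i-1} + q_{i-2} with p_{-2}=0, p_{-1}=1, q_{-2}=1, q_{-1}=0):
  i=0: a_0=9, p_0 = 9*1 + 0 = 9, q_0 = 9*0 + 1 = 1.
  i=1: a_1=1, p_1 = 1*9 + 1 = 10, q_1 = 1*1 + 0 = 1.
  i=2: a_2=2, p_2 = 2*10 + 9 = 29, q_2 = 2*1 + 1 = 3.
  i=3: a_3=1, p_3 = 1*29 + 10 = 39, q_3 = 1*3 + 1 = 4.
Check: 39^2 - 95*4^2 = 1521 - 1520 = 1, so (x, y) = (39, 4) solves the equation, and by the theorem it is the least positive solution.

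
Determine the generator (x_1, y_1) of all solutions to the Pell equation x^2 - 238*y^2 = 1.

(x, y) = (11663, 756)

First expand sqrt(238) as a continued fraction. With x_i = (sqrt(238) + m_i)/d_i and (m_0, d_0) = (0, 1): a_0 = floor(sqrt(238)) = 15, since 15^2 = 225 <= 238 < 256 = 16^2.
Iterate m_{i+1} = d_i*a_i - m_i, d_{i+1} = (238 - m_{i+1}^2)/d_i, a_{i+1} = floor((a_0 + m_{i+1})/d_{i+1}):
  m_1 = 1*15 - 0 = 15, d_1 = (238 - 15^2)/1 = 13/1 = 13, a_1 = floor((15 + 15)/13) = 2.
  m_2 = 13*2 - 15 = 11, d_2 = (238 - 11^2)/13 = 117/13 = 9, a_2 = floor((15 + 11)/9) = 2.
  m_3 = 9*2 - 11 = 7, d_3 = (238 - 7^2)/9 = 189/9 = 21, a_3 = floor((15 + 7)/21) = 1.
  m_4 = 21*1 - 7 = 14, d_4 = (238 - 14^2)/21 = 42/21 = 2, a_4 = floor((15 + 14)/2) = 14.
  m_5 = 2*14 - 14 = 14, d_5 = (238 - 14^2)/2 = 42/2 = 21, a_5 = floor((15 + 14)/21) = 1.
  m_6 = 21*1 - 14 = 7, d_6 = (238 - 7^2)/21 = 189/21 = 9, a_6 = floor((15 + 7)/9) = 2.
  m_7 = 9*2 - 7 = 11, d_7 = (238 - 11^2)/9 = 117/9 = 13, a_7 = floor((15 + 11)/13) = 2.
  m_8 = 13*2 - 11 = 15, d_8 = (238 - 15^2)/13 = 13/13 = 1, a_8 = floor((15 + 15)/1) = 30.
  m_9 = 1*30 - 15 = 15, d_9 = (238 - 15^2)/1 = 13/1 = 13: (m_9, d_9) = (m_1, d_1) = (15, 13), so from here the quotients repeat a_1, ..., a_8; the period length is 8.
So sqrt(238) = [15; (2, 2, 1, 14, 1, 2, 2, 30)] with period length k = 8.
k is even, so the fundamental solution of x^2 - 238y^2 = 1 is (p_{k-1}, q_{k-1}) = (p_7, q_7); compute convergents through index 7.
Convergents (p_i = a_i*p_{i-1} + p_{i-2}, q_i = a_i*q_{i-1} + q_{i-2} with p_{-2}=0, p_{-1}=1, q_{-2}=1, q_{-1}=0):
  i=0: a_0=15, p_0 = 15*1 + 0 = 15, q_0 = 15*0 + 1 = 1.
  i=1: a_1=2, p_1 = 2*15 + 1 = 31, q_1 = 2*1 + 0 = 2.
  i=2: a_2=2, p_2 = 2*31 + 15 = 77, q_2 = 2*2 + 1 = 5.
  i=3: a_3=1, p_3 = 1*77 + 31 = 108, q_3 = 1*5 + 2 = 7.
  i=4: a_4=14, p_4 = 14*108 + 77 = 1589, q_4 = 14*7 + 5 = 103.
  i=5: a_5=1, p_5 = 1*1589 + 108 = 1697, q_5 = 1*103 + 7 = 110.
  i=6: a_6=2, p_6 = 2*1697 + 1589 = 4983, q_6 = 2*110 + 103 = 323.
  i=7: a_7=2, p_7 = 2*4983 + 1697 = 11663, q_7 = 2*323 + 110 = 756.
Check: 11663^2 - 238*756^2 = 136025569 - 136025568 = 1, so (x, y) = (11663, 756) solves the equation, and by the theorem it is the least positive solution.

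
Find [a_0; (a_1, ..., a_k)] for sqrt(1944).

[44; (11, 88)]

Write x_i = (sqrt(1944) + m_i)/d_i with (m_0, d_0) = (0, 1). a_0 = floor(sqrt(1944)) = 44, since 44^2 = 1936 <= 1944 < 2025 = 45^2.
Iterate m_{i+1} = d_i*a_i - m_i, d_{i+1} = (1944 - m_{i+1}^2)/d_i, a_{i+1} = floor((a_0 + m_{i+1})/d_{i+1}):
  m_1 = 1*44 - 0 = 44, d_1 = (1944 - 44^2)/1 = 8/1 = 8, a_1 = floor((44 + 44)/8) = 11.
  m_2 = 8*11 - 44 = 44, d_2 = (1944 - 44^2)/8 = 8/8 = 1, a_2 = floor((44 + 44)/1) = 88.
  m_3 = 1*88 - 44 = 44, d_3 = (1944 - 44^2)/1 = 8/1 = 8: (m_3, d_3) = (m_1, d_1) = (44, 8), so from here the quotients repeat a_1, a_2; the period length is 2.
Hence the expansion of sqrt(1944) is a_0 = 44 followed by the repeating block 11, 88 (period 2).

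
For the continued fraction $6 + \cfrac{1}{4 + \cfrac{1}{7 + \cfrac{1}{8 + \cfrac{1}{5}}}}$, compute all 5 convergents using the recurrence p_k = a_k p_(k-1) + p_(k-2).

Using the convergent recurrence p_i = a_i*p_{i-1} + p_{i-2}, q_i = a_i*q_{i-1} + q_{i-2} with p_{-2}=0, p_{-1}=1, q_{-2}=1, q_{-1}=0:
  i=0: a_0=6, p_0 = 6*1 + 0 = 6, q_0 = 6*0 + 1 = 1.
  i=1: a_1=4, p_1 = 4*6 + 1 = 25, q_1 = 4*1 + 0 = 4.
  i=2: a_2=7, p_2 = 7*25 + 6 = 181, q_2 = 7*4 + 1 = 29.
  i=3: a_3=8, p_3 = 8*181 + 25 = 1473, q_3 = 8*29 + 4 = 236.
  i=4: a_4=5, p_4 = 5*1473 + 181 = 7546, q_4 = 5*236 + 29 = 1209.

6/1, 25/4, 181/29, 1473/236, 7546/1209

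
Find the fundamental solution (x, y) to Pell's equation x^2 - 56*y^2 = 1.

(x, y) = (15, 2)

First expand sqrt(56) as a continued fraction. With x_i = (sqrt(56) + m_i)/d_i and (m_0, d_0) = (0, 1): a_0 = floor(sqrt(56)) = 7, since 7^2 = 49 <= 56 < 64 = 8^2.
Iterate m_{i+1} = d_i*a_i - m_i, d_{i+1} = (56 - m_{i+1}^2)/d_i, a_{i+1} = floor((a_0 + m_{i+1})/d_{i+1}):
  m_1 = 1*7 - 0 = 7, d_1 = (56 - 7^2)/1 = 7/1 = 7, a_1 = floor((7 + 7)/7) = 2.
  m_2 = 7*2 - 7 = 7, d_2 = (56 - 7^2)/7 = 7/7 = 1, a_2 = floor((7 + 7)/1) = 14.
  m_3 = 1*14 - 7 = 7, d_3 = (56 - 7^2)/1 = 7/1 = 7: (m_3, d_3) = (m_1, d_1) = (7, 7), so from here the quotients repeat a_1, a_2; the period length is 2.
So sqrt(56) = [7; (2, 14)] with period length k = 2.
k is even, so the fundamental solution of x^2 - 56y^2 = 1 is (p_{k-1}, q_{k-1}) = (p_1, q_1); compute convergents through index 1.
Convergents (p_i = a_i*p_{i-1} + p_{i-2}, q_i = a_i*q_{i-1} + q_{i-2} with p_{-2}=0, p_{-1}=1, q_{-2}=1, q_{-1}=0):
  i=0: a_0=7, p_0 = 7*1 + 0 = 7, q_0 = 7*0 + 1 = 1.
  i=1: a_1=2, p_1 = 2*7 + 1 = 15, q_1 = 2*1 + 0 = 2.
Check: 15^2 - 56*2^2 = 225 - 224 = 1, so (x, y) = (15, 2) solves the equation, and by the theorem it is the least positive solution.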